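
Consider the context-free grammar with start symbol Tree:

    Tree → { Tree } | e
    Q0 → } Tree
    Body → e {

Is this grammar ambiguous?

Unambiguous

Only Tree is reachable from Tree; ignoring the rest: L(Tree) is { openⁿ atom closeⁿ : n ≥ 0 }. The bracket depth fixes n, and the derivation is forced at every step.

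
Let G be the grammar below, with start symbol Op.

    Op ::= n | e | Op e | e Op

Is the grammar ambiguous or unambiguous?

Witness: e e

Derivation 1: Op ⇒ Op e ⇒ e e
Derivation 2: Op ⇒ e Op ⇒ e e

Two distinct leftmost derivations for the same string.

Ambiguous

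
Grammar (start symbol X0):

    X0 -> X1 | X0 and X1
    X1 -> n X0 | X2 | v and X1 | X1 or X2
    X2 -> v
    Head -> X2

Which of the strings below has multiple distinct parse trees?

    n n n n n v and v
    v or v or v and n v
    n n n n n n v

n n n n n v and v

n n n n n v and v: 7 trees
v or v or v and n v: 1 tree
n n n n n n v: 1 tree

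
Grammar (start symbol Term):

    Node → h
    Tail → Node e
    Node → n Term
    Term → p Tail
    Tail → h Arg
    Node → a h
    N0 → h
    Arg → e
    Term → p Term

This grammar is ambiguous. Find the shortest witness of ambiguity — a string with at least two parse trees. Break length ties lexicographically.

p h e

length 3: p h e has 2 parse trees

Two derivations of p h e:
  Term ⇒ p Tail ⇒ p Node e ⇒ p h e
  Term ⇒ p Tail ⇒ p h Arg ⇒ p h e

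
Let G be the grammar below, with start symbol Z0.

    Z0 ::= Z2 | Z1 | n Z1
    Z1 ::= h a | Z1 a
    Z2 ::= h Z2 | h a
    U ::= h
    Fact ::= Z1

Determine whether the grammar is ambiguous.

Witness: h a

Derivation 1: Z0 ⇒ Z2 ⇒ h a
Derivation 2: Z0 ⇒ Z1 ⇒ h a

Two distinct leftmost derivations for the same string.

Ambiguous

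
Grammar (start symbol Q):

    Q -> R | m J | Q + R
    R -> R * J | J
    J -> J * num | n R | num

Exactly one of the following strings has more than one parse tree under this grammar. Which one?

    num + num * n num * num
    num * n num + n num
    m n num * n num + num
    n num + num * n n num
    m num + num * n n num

num + num * n num * num: 4 trees
num * n num + n num: 1 tree
m n num * n num + num: 1 tree
n num + num * n n num: 1 tree
m num + num * n n num: 1 tree

num + num * n num * num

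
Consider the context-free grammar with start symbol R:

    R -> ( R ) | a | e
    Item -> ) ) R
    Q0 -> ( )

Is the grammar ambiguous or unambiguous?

Only R is reachable from R; ignoring the rest: Each string is a nest of matched brackets around a single atom. An opening bracket forces the recursive rule; an atom forces the base rule.

Unambiguous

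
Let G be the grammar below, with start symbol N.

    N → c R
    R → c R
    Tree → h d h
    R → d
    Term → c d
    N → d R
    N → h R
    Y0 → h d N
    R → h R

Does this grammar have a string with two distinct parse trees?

Unambiguous

Only N, R are reachable from N; ignoring the rest: Restricted to the reachable nonterminals, every rule has the form A → t or A → t B, and no two rules for the same A share a first terminal. The grammar encodes a DFA — one run per string.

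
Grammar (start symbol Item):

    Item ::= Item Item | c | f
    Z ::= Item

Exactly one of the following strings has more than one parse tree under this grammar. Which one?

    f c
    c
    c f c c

c f c c

f c: 1 tree
c: 1 tree
c f c c: 5 trees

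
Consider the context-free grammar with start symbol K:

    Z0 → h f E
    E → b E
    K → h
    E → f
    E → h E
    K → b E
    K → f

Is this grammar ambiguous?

Unambiguous

(Z0 is unreachable from K, so its rules don't affect L(K).) The reachable rules are right-linear with at most one rule per (nonterminal, next-terminal) pair. Each input token forces the next rule, so parsing is deterministic.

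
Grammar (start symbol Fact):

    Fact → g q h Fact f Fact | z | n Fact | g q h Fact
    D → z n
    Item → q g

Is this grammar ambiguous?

Witness: g q h g q h z f z

Derivation 1: Fact ⇒ g q h Fact f Fact ⇒ g q h g q h Fact f Fact ⇒ g q h g q h z f Fact ⇒ g q h g q h z f z
Derivation 2: Fact ⇒ g q h Fact ⇒ g q h g q h Fact f Fact ⇒ g q h g q h z f Fact ⇒ g q h g q h z f z

Two distinct leftmost derivations for the same string.

Ambiguous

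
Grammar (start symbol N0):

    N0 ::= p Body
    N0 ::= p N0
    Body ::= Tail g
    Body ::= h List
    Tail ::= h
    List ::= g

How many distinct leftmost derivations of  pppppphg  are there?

Parse trees for pppppphg:
  [N0 p [N0 p [N0 p [N0 p [N0 p [N0 p [Body [Tail h] g]]]]]]]
  [N0 p [N0 p [N0 p [N0 p [N0 p [N0 p [Body h [List g]]]]]]]]

2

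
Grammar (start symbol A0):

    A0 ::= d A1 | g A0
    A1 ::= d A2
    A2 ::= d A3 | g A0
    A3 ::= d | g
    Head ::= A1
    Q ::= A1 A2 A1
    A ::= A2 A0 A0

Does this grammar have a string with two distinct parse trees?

Unambiguous

Only A0, A1, A2, A3 are reachable from A0; ignoring the rest: Restricted to the reachable nonterminals, every rule has the form A → t or A → t B, and no two rules for the same A share a first terminal. The grammar encodes a DFA — one run per string.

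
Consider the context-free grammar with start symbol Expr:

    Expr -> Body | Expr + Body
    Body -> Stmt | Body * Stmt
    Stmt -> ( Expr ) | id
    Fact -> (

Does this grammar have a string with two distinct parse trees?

Unambiguous

Only Expr, Body, Stmt are reachable from Expr; ignoring the rest: Expr → Expr + Body | Body  ;  Body → Body * Stmt | Stmt  — a left-associative chain with Stmt at the bottom. Each string factors uniquely by precedence.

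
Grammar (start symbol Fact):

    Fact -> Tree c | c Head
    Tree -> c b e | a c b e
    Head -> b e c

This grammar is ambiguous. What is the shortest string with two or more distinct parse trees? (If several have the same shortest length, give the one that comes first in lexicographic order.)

c b e c

length 4: c b e c has 2 parse trees

Two derivations of c b e c:
  Fact ⇒ Tree c ⇒ c b e c
  Fact ⇒ c Head ⇒ c b e c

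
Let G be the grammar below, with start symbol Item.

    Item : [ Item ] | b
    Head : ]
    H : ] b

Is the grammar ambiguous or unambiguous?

Unambiguous

(Head, H are unreachable from Item, so their rules don't affect L(Item).) L(Item) is { openⁿ atom closeⁿ : n ≥ 0 }. The bracket depth fixes n, and the derivation is forced at every step.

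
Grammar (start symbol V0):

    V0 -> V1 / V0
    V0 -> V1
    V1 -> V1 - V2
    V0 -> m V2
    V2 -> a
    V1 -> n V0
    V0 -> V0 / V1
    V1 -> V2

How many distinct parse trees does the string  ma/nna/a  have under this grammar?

Parse trees for ma/nna/a:
  [V0 [V0 m [V2 a]] / [V1 n [V0 [V1 n [V0 [V1 [V2 a]]]] / [V0 [V1 [V2 a]]]]]]
  [V0 [V0 m [V2 a]] / [V1 n [V0 [V1 n [V0 [V1 [V2 a]] / [V0 [V1 [V2 a]]]]]]]]
  [V0 [V0 m [V2 a]] / [V1 n [V0 [V1 n [V0 [V0 [V1 [V2 a]]] / [V1 [V2 a]]]]]]]
  [V0 [V0 m [V2 a]] / [V1 n [V0 [V0 [V1 n [V0 [V1 [V2 a]]]]] / [V1 [V2 a]]]]]
  [V0 [V0 [V0 m [V2 a]] / [V1 n [V0 [V1 n [V0 [V1 [V2 a]]]]]]] / [V1 [V2 a]]]

5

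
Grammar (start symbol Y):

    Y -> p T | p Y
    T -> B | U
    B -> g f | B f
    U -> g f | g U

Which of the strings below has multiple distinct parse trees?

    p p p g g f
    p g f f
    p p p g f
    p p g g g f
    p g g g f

p p p g g f: 1 tree
p g f f: 1 tree
p p p g f: 2 trees
p p g g g f: 1 tree
p g g g f: 1 tree

p p p g f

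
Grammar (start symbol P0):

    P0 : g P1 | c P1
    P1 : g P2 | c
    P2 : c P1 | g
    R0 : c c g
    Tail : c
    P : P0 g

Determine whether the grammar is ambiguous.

Only P0, P1, P2 are reachable from P0; ignoring the rest: Restricted to the reachable nonterminals, every rule has the form A → t or A → t B, and no two rules for the same A share a first terminal. The grammar encodes a DFA — one run per string.

Unambiguous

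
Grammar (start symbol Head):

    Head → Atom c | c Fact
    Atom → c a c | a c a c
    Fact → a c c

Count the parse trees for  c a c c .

2

Parse trees for c a c c:
  [Head [Atom c a c] c]
  [Head c [Fact a c c]]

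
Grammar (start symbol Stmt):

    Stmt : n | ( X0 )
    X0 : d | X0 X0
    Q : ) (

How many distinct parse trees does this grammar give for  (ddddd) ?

Parse trees for (ddddd) (showing first 6 of 14):
  [Stmt ( [X0 [X0 d] [X0 [X0 d] [X0 [X0 d] [X0 [X0 d] [X0 d]]]]] )]
  [Stmt ( [X0 [X0 d] [X0 [X0 d] [X0 [X0 [X0 d] [X0 d]] [X0 d]]]] )]
  [Stmt ( [X0 [X0 d] [X0 [X0 [X0 d] [X0 d]] [X0 [X0 d] [X0 d]]]] )]
  [Stmt ( [X0 [X0 d] [X0 [X0 [X0 d] [X0 [X0 d] [X0 d]]] [X0 d]]] )]
  [Stmt ( [X0 [X0 d] [X0 [X0 [X0 [X0 d] [X0 d]] [X0 d]] [X0 d]]] )]
  [Stmt ( [X0 [X0 [X0 d] [X0 d]] [X0 [X0 d] [X0 [X0 d] [X0 d]]]] )]

14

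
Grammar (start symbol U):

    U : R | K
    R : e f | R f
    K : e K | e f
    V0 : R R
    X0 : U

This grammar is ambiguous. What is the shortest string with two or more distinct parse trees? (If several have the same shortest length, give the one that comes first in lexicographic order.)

length 2: e f has 2 parse trees

Two derivations of e f:
  U ⇒ R ⇒ e f
  U ⇒ K ⇒ e f

e f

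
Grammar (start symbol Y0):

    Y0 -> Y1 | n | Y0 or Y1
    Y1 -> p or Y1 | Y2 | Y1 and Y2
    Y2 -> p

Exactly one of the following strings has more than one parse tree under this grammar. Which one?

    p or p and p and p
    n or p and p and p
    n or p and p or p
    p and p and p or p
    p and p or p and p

p or p and p and p

p or p and p and p: 4 trees
n or p and p and p: 1 tree
n or p and p or p: 1 tree
p and p and p or p: 1 tree
p and p or p and p: 1 tree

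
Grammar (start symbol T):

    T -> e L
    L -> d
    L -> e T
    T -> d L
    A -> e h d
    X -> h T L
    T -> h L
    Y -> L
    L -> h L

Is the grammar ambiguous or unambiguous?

(A, Y, X are unreachable from T, so their rules don't affect L(T).) Restricted to the reachable nonterminals, every rule has the form A → t or A → t B, and no two rules for the same A share a first terminal. The grammar encodes a DFA — one run per string.

Unambiguous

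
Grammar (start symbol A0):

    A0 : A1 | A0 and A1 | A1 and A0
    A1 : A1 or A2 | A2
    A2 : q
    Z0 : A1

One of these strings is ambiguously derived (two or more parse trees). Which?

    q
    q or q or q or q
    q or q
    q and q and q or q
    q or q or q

q and q and q or q

q: 1 tree
q or q or q or q: 1 tree
q or q: 1 tree
q and q and q or q: 4 trees
q or q or q: 1 tree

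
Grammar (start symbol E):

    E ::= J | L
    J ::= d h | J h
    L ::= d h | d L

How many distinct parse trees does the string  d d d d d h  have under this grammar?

1

Parse trees for d d d d d h:
  [E [L d [L d [L d [L d [L d h]]]]]]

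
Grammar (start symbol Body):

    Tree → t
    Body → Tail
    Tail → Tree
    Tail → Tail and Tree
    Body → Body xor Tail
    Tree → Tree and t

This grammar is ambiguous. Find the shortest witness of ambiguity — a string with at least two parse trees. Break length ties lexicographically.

length 1: no string has ≥2 trees
length 3: t and t has 2 parse trees

Two derivations of t and t:
  Body ⇒ Tail ⇒ Tree ⇒ Tree and t ⇒ t and t
  Body ⇒ Tail ⇒ Tail and Tree ⇒ Tree and Tree ⇒ t and Tree ⇒ t and t

t and t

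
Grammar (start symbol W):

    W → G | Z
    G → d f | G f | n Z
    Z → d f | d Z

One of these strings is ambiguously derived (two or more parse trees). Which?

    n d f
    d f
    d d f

n d f: 1 tree
d f: 2 trees
d d f: 1 tree

d f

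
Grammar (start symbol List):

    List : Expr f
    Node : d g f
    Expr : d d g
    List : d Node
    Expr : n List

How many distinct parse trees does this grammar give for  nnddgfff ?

2

Parse trees for nnddgfff:
  [List [Expr n [List [Expr n [List [Expr d d g] f]] f]] f]
  [List [Expr n [List [Expr n [List d [Node d g f]]] f]] f]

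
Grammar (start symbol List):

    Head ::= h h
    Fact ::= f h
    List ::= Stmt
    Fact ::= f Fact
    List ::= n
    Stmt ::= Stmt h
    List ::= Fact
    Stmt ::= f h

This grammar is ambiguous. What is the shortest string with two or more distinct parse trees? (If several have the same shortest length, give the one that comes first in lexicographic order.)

f h

length 1: no string has ≥2 trees
length 2: f h has 2 parse trees

Two derivations of f h:
  List ⇒ Stmt ⇒ f h
  List ⇒ Fact ⇒ f h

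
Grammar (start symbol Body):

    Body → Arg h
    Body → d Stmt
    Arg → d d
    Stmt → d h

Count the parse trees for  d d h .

2

Parse trees for d d h:
  [Body [Arg d d] h]
  [Body d [Stmt d h]]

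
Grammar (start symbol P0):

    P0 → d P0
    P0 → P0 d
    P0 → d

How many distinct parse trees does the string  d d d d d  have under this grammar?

Parse trees for d d d d d (showing first 6 of 16):
  [P0 d [P0 d [P0 d [P0 d [P0 d]]]]]
  [P0 d [P0 d [P0 d [P0 [P0 d] d]]]]
  [P0 d [P0 d [P0 [P0 d [P0 d]] d]]]
  [P0 d [P0 d [P0 [P0 [P0 d] d] d]]]
  [P0 d [P0 [P0 d [P0 d [P0 d]]] d]]
  [P0 d [P0 [P0 d [P0 [P0 d] d]] d]]

16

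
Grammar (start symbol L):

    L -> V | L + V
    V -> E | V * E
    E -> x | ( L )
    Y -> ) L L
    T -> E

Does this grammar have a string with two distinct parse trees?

Unambiguous

(Y, T are unreachable from L, so their rules don't affect L(L).) L → L + V | V  ;  V → V * E | E  — a left-associative chain with E at the bottom. Each string factors uniquely by precedence.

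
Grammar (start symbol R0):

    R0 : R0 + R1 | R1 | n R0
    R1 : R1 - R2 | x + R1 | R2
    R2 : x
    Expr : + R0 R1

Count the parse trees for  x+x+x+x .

Parse trees for x+x+x+x:
  [R0 [R0 [R1 [R2 x]]] + [R1 x + [R1 x + [R1 [R2 x]]]]]
  [R0 [R0 [R0 [R1 [R2 x]]] + [R1 [R2 x]]] + [R1 x + [R1 [R2 x]]]]
  [R0 [R0 [R1 x + [R1 [R2 x]]]] + [R1 x + [R1 [R2 x]]]]
  [R0 [R0 [R0 [R1 [R2 x]]] + [R1 x + [R1 [R2 x]]]] + [R1 [R2 x]]]
  [R0 [R0 [R0 [R0 [R1 [R2 x]]] + [R1 [R2 x]]] + [R1 [R2 x]]] + [R1 [R2 x]]]
  [R0 [R0 [R0 [R1 x + [R1 [R2 x]]]] + [R1 [R2 x]]] + [R1 [R2 x]]]
  [R0 [R0 [R1 x + [R1 x + [R1 [R2 x]]]]] + [R1 [R2 x]]]
  [R0 [R1 x + [R1 x + [R1 x + [R1 [R2 x]]]]]]

8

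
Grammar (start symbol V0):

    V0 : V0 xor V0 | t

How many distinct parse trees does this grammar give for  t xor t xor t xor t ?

Parse trees for t xor t xor t xor t:
  [V0 [V0 t] xor [V0 [V0 t] xor [V0 [V0 t] xor [V0 t]]]]
  [V0 [V0 t] xor [V0 [V0 [V0 t] xor [V0 t]] xor [V0 t]]]
  [V0 [V0 [V0 t] xor [V0 t]] xor [V0 [V0 t] xor [V0 t]]]
  [V0 [V0 [V0 t] xor [V0 [V0 t] xor [V0 t]]] xor [V0 t]]
  [V0 [V0 [V0 [V0 t] xor [V0 t]] xor [V0 t]] xor [V0 t]]

5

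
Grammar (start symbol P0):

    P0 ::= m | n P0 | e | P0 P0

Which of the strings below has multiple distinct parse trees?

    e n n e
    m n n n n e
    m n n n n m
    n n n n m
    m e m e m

m e m e m

e n n e: 1 tree
m n n n n e: 1 tree
m n n n n m: 1 tree
n n n n m: 1 tree
m e m e m: 14 trees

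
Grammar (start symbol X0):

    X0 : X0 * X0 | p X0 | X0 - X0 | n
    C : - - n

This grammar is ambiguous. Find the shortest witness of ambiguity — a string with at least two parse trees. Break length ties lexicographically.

length 1: no string has ≥2 trees
length 2: no string has ≥2 trees
length 3: no string has ≥2 trees
length 4: p n * n has 2 parse trees

Two derivations of p n * n:
  X0 ⇒ X0 * X0 ⇒ p X0 * X0 ⇒ p n * X0 ⇒ p n * n
  X0 ⇒ p X0 ⇒ p X0 * X0 ⇒ p n * X0 ⇒ p n * n

p n * n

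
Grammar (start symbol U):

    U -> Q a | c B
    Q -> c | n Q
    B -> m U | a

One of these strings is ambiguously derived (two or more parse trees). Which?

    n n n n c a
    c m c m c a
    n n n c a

c m c m c a

n n n n c a: 1 tree
c m c m c a: 2 trees
n n n c a: 1 tree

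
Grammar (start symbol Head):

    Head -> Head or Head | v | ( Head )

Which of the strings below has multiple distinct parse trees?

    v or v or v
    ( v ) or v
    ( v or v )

v or v or v: 2 trees
( v ) or v: 1 tree
( v or v ): 1 tree

v or v or v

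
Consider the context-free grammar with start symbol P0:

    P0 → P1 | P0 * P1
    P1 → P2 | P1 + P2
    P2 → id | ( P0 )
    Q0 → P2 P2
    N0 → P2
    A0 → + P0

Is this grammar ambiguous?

Unambiguous

Only P0, P1, P2 are reachable from P0; ignoring the rest: The grammar is stratified — P0 handles '*' (left-recursive), P1 handles '+', P2 atoms. Each operator has a fixed associativity and precedence level, so every string has one parse.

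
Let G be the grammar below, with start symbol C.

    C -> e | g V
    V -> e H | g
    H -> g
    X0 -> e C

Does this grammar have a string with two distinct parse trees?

Unambiguous

(X0 is unreachable from C, so its rules don't affect L(C).) The reachable rules are right-linear with at most one rule per (nonterminal, next-terminal) pair. Each input token forces the next rule, so parsing is deterministic.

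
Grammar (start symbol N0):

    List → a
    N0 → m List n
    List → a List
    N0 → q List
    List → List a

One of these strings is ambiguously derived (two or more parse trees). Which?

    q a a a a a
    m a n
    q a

q a a a a a

q a a a a a: 16 trees
m a n: 1 tree
q a: 1 tree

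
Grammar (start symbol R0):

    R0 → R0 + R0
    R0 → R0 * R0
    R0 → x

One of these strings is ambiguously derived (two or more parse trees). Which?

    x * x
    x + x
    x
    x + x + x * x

x + x + x * x

x * x: 1 tree
x + x: 1 tree
x: 1 tree
x + x + x * x: 5 trees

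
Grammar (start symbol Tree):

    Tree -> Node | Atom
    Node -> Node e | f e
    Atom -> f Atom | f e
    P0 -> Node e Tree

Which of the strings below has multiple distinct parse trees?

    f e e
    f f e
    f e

f e

f e e: 1 tree
f f e: 1 tree
f e: 2 trees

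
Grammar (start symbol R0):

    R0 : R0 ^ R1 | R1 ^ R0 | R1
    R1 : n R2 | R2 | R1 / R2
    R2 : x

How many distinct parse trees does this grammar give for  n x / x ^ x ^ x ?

Parse trees for n x / x ^ x ^ x:
  [R0 [R0 [R0 [R1 [R1 n [R2 x]] / [R2 x]]] ^ [R1 [R2 x]]] ^ [R1 [R2 x]]]
  [R0 [R0 [R1 [R1 n [R2 x]] / [R2 x]] ^ [R0 [R1 [R2 x]]]] ^ [R1 [R2 x]]]
  [R0 [R1 [R1 n [R2 x]] / [R2 x]] ^ [R0 [R0 [R1 [R2 x]]] ^ [R1 [R2 x]]]]
  [R0 [R1 [R1 n [R2 x]] / [R2 x]] ^ [R0 [R1 [R2 x]] ^ [R0 [R1 [R2 x]]]]]

4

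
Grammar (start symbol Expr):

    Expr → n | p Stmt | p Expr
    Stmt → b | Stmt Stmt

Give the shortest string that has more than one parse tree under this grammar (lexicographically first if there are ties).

length 1: no string has ≥2 trees
length 2: no string has ≥2 trees
length 3: no string has ≥2 trees
length 4: p b b b has 2 parse trees

Two derivations of p b b b:
  Expr ⇒ p Stmt ⇒ p Stmt Stmt ⇒ p b Stmt ⇒ p b Stmt Stmt ⇒ p b b Stmt ⇒ p b b b
  Expr ⇒ p Stmt ⇒ p Stmt Stmt ⇒ p Stmt Stmt Stmt ⇒ p b Stmt Stmt ⇒ p b b Stmt ⇒ p b b b

p b b b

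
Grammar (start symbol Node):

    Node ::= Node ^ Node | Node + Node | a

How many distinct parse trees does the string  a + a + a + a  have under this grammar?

5

Parse trees for a + a + a + a:
  [Node [Node a] + [Node [Node a] + [Node [Node a] + [Node a]]]]
  [Node [Node a] + [Node [Node [Node a] + [Node a]] + [Node a]]]
  [Node [Node [Node a] + [Node a]] + [Node [Node a] + [Node a]]]
  [Node [Node [Node a] + [Node [Node a] + [Node a]]] + [Node a]]
  [Node [Node [Node [Node a] + [Node a]] + [Node a]] + [Node a]]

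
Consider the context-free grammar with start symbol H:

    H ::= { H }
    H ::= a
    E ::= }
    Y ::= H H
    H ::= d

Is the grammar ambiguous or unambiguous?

Only H is reachable from H; ignoring the rest: Each string is a nest of matched brackets around a single atom. An opening bracket forces the recursive rule; an atom forces the base rule.

Unambiguous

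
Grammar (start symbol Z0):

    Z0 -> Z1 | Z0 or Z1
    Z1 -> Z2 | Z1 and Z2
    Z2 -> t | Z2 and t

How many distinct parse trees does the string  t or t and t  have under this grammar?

2

Parse trees for t or t and t:
  [Z0 [Z0 [Z1 [Z2 t]]] or [Z1 [Z2 [Z2 t] and t]]]
  [Z0 [Z0 [Z1 [Z2 t]]] or [Z1 [Z1 [Z2 t]] and [Z2 t]]]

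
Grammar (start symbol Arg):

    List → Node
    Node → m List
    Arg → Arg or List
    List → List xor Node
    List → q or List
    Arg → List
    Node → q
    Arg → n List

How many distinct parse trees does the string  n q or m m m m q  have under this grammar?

2

Parse trees for n q or m m m m q:
  [Arg [Arg n [List [Node q]]] or [List [Node m [List [Node m [List [Node m [List [Node m [List [Node q]]]]]]]]]]]
  [Arg n [List q or [List [Node m [List [Node m [List [Node m [List [Node m [List [Node q]]]]]]]]]]]]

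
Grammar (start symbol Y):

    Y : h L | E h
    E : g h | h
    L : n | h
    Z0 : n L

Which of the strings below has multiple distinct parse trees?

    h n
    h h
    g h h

h h

h n: 1 tree
h h: 2 trees
g h h: 1 tree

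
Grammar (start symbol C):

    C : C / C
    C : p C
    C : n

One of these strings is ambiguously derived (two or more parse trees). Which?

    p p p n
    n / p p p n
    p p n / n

p p p n: 1 tree
n / p p p n: 1 tree
p p n / n: 3 trees

p p n / n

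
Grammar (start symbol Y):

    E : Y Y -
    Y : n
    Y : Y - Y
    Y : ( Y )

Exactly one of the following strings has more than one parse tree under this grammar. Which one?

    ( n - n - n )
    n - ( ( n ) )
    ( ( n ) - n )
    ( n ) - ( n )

( n - n - n )

( n - n - n ): 2 trees
n - ( ( n ) ): 1 tree
( ( n ) - n ): 1 tree
( n ) - ( n ): 1 tree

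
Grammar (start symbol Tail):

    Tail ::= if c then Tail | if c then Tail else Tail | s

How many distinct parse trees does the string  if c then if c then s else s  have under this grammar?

Parse trees for if c then if c then s else s:
  [Tail if c then [Tail if c then [Tail s] else [Tail s]]]
  [Tail if c then [Tail if c then [Tail s]] else [Tail s]]

2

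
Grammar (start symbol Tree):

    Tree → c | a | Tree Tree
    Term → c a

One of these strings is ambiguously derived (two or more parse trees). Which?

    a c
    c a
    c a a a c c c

a c: 1 tree
c a: 1 tree
c a a a c c c: 132 trees

c a a a c c c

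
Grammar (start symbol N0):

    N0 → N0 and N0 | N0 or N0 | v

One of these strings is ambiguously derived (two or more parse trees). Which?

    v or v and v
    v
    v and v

v or v and v

v or v and v: 2 trees
v: 1 tree
v and v: 1 tree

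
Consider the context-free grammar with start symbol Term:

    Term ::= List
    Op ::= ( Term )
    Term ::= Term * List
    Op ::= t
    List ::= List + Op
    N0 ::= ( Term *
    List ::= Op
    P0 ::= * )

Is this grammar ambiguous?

Unambiguous

Only Term, List, Op are reachable from Term; ignoring the rest: This is a standard precedence ladder (Term over List over Op), with each level left-recursive on its own operator ('*' at Term, '+' at List). That structure is LR(1), hence unambiguous.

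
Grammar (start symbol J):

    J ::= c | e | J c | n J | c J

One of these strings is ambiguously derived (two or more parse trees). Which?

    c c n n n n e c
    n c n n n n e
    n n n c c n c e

c c n n n n e c: 7 trees
n c n n n n e: 1 tree
n n n c c n c e: 1 tree

c c n n n n e c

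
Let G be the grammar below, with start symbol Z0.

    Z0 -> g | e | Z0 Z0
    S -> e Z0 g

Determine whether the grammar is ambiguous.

Ambiguous

Witness: e e e

Derivation 1: Z0 ⇒ Z0 Z0 ⇒ e Z0 ⇒ e Z0 Z0 ⇒ e e Z0 ⇒ e e e
Derivation 2: Z0 ⇒ Z0 Z0 ⇒ Z0 Z0 Z0 ⇒ e Z0 Z0 ⇒ e e Z0 ⇒ e e e

Two distinct leftmost derivations for the same string.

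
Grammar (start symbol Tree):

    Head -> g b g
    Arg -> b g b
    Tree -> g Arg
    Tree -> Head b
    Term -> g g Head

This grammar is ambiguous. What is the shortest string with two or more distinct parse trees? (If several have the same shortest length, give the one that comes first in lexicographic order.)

length 4: g b g b has 2 parse trees

Two derivations of g b g b:
  Tree ⇒ g Arg ⇒ g b g b
  Tree ⇒ Head b ⇒ g b g b

g b g b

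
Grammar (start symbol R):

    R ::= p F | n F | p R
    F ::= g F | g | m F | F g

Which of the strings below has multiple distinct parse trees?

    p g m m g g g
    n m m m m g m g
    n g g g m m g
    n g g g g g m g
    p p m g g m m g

p g m m g g g: 16 trees
n m m m m g m g: 1 tree
n g g g m m g: 1 tree
n g g g g g m g: 1 tree
p p m g g m m g: 1 tree

p g m m g g g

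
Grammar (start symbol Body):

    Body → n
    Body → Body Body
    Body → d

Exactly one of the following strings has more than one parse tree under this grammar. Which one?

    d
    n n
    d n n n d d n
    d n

d n n n d d n

d: 1 tree
n n: 1 tree
d n n n d d n: 132 trees
d n: 1 tree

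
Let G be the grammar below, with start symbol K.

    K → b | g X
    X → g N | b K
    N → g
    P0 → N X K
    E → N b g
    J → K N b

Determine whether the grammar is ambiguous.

Only K, X, N are reachable from K; ignoring the rest: Each reachable nonterminal has at most one production per leading terminal, and all productions are right-linear; the derivation is determined token-by-token.

Unambiguous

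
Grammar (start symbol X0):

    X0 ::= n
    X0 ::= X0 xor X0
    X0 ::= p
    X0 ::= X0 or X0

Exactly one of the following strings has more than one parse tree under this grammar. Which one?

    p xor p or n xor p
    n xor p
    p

p xor p or n xor p

p xor p or n xor p: 5 trees
n xor p: 1 tree
p: 1 tree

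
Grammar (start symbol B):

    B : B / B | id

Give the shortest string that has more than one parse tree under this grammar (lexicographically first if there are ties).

length 1: no string has ≥2 trees
length 3: no string has ≥2 trees
length 5: id / id / id has 2 parse trees

Two derivations of id / id / id:
  B ⇒ B / B ⇒ B / B / B ⇒ id / B / B ⇒ id / id / B ⇒ id / id / id
  B ⇒ B / B ⇒ id / B ⇒ id / B / B ⇒ id / id / B ⇒ id / id / id

id / id / id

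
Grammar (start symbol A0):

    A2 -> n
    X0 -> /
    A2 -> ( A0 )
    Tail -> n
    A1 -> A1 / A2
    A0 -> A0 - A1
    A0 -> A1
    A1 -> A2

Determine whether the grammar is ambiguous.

(X0, Tail are unreachable from A0, so their rules don't affect L(A0).) A0 → A0 - A1 | A1  ;  A1 → A1 / A2 | A2  — a left-associative chain with A2 at the bottom. Each string factors uniquely by precedence.

Unambiguous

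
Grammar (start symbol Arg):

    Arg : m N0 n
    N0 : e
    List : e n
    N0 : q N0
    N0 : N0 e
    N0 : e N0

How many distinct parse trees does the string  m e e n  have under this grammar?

2

Parse trees for m e e n:
  [Arg m [N0 [N0 e] e] n]
  [Arg m [N0 e [N0 e]] n]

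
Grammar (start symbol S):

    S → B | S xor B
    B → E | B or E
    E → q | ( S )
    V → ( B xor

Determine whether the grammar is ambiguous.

(V is unreachable from S, so its rules don't affect L(S).) This is a standard precedence ladder (S over B over E), with each level left-recursive on its own operator ('xor' at S, 'or' at B). That structure is LR(1), hence unambiguous.

Unambiguous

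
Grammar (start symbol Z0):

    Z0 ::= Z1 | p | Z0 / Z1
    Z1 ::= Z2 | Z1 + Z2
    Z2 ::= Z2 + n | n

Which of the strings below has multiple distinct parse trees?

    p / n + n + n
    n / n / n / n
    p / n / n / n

p / n + n + n

p / n + n + n: 4 trees
n / n / n / n: 1 tree
p / n / n / n: 1 tree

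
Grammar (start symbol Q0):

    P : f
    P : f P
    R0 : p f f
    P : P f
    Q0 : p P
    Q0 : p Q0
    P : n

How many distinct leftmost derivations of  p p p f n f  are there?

Parse trees for p p p f n f:
  [Q0 p [Q0 p [Q0 p [P f [P [P n] f]]]]]
  [Q0 p [Q0 p [Q0 p [P [P f [P n]] f]]]]

2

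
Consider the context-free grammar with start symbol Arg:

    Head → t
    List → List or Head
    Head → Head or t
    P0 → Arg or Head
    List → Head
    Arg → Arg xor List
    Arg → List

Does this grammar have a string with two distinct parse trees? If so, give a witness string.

Witness: t or t

Derivation 1: Arg ⇒ List ⇒ List or Head ⇒ Head or Head ⇒ t or Head ⇒ t or t
Derivation 2: Arg ⇒ List ⇒ Head ⇒ Head or t ⇒ t or t

Two distinct leftmost derivations for the same string.

Ambiguous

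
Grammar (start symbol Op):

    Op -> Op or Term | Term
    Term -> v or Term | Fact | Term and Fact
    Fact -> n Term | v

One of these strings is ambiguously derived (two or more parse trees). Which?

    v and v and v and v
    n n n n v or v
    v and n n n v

v and v and v and v: 1 tree
n n n n v or v: 2 trees
v and n n n v: 1 tree

n n n n v or v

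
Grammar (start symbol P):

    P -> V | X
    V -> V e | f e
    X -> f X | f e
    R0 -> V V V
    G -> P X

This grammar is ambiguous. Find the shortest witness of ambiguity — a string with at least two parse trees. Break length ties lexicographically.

length 2: f e has 2 parse trees

Two derivations of f e:
  P ⇒ V ⇒ f e
  P ⇒ X ⇒ f e

f e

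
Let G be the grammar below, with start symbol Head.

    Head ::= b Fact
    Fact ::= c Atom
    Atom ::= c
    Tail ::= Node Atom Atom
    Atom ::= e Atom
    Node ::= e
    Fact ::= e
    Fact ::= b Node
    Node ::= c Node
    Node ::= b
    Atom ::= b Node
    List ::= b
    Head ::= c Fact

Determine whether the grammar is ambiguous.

Unambiguous

Only Head, Fact, Atom, Node are reachable from Head; ignoring the rest: Restricted to the reachable nonterminals, every rule has the form A → t or A → t B, and no two rules for the same A share a first terminal. The grammar encodes a DFA — one run per string.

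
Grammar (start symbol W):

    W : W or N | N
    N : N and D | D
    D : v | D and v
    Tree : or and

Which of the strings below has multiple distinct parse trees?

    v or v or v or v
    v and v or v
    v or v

v or v or v or v: 1 tree
v and v or v: 2 trees
v or v: 1 tree

v and v or v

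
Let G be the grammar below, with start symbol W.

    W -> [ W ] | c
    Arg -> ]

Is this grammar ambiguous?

(Arg is unreachable from W, so its rules don't affect L(W).) L(W) is { openⁿ atom closeⁿ : n ≥ 0 }. The bracket depth fixes n, and the derivation is forced at every step.

Unambiguous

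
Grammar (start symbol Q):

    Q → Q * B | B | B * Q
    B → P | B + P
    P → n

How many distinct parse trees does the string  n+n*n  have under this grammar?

2

Parse trees for n+n*n:
  [Q [Q [B [B [P n]] + [P n]]] * [B [P n]]]
  [Q [B [B [P n]] + [P n]] * [Q [B [P n]]]]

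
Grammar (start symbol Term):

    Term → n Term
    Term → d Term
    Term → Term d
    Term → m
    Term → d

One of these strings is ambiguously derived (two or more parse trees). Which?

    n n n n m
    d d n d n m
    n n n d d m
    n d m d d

n n n n m: 1 tree
d d n d n m: 1 tree
n n n d d m: 1 tree
n d m d d: 6 trees

n d m d d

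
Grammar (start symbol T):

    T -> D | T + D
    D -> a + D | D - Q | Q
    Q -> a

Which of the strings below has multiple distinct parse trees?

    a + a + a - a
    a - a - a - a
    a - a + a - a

a + a + a - a

a + a + a - a: 7 trees
a - a - a - a: 1 tree
a - a + a - a: 1 tree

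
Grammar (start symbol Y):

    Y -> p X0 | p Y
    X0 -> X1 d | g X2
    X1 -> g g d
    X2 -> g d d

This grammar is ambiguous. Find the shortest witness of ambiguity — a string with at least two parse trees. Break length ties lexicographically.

p g g d d

length 5: p g g d d has 2 parse trees

Two derivations of p g g d d:
  Y ⇒ p X0 ⇒ p X1 d ⇒ p g g d d
  Y ⇒ p X0 ⇒ p g X2 ⇒ p g g d d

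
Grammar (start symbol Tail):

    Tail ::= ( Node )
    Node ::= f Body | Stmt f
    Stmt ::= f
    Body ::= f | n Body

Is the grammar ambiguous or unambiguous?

Ambiguous

Witness: ( f f )

Derivation 1: Tail ⇒ ( Node ) ⇒ ( f Body ) ⇒ ( f f )
Derivation 2: Tail ⇒ ( Node ) ⇒ ( Stmt f ) ⇒ ( f f )

Two distinct leftmost derivations for the same string.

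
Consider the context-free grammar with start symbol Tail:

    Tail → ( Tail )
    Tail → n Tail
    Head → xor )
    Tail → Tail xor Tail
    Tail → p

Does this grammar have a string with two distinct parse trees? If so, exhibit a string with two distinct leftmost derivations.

Ambiguous

Witness: n p xor p

Derivation 1: Tail ⇒ n Tail ⇒ n Tail xor Tail ⇒ n p xor Tail ⇒ n p xor p
Derivation 2: Tail ⇒ Tail xor Tail ⇒ n Tail xor Tail ⇒ n p xor Tail ⇒ n p xor p

Two distinct leftmost derivations for the same string.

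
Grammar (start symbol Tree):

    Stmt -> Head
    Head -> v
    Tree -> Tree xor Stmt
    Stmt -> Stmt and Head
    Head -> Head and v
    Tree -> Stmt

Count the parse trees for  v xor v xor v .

Parse trees for v xor v xor v:
  [Tree [Tree [Tree [Stmt [Head v]]] xor [Stmt [Head v]]] xor [Stmt [Head v]]]

1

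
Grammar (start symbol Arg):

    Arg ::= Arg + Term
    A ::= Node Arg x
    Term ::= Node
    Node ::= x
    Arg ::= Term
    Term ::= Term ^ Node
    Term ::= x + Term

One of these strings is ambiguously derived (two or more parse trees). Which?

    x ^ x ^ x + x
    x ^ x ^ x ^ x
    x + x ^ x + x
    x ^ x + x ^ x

x ^ x ^ x + x: 1 tree
x ^ x ^ x ^ x: 1 tree
x + x ^ x + x: 3 trees
x ^ x + x ^ x: 1 tree

x + x ^ x + x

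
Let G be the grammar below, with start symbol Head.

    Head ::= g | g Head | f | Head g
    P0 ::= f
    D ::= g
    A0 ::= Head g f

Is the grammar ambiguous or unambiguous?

Witness: g g

Derivation 1: Head ⇒ g Head ⇒ g g
Derivation 2: Head ⇒ Head g ⇒ g g

Two distinct leftmost derivations for the same string.

Ambiguous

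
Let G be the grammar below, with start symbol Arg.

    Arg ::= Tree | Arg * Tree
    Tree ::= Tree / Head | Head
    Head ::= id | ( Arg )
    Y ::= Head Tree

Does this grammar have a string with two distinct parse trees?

(Y is unreachable from Arg, so its rules don't affect L(Arg).) The grammar is stratified — Arg handles '*' (left-recursive), Tree handles '/', Head atoms. Each operator has a fixed associativity and precedence level, so every string has one parse.

Unambiguous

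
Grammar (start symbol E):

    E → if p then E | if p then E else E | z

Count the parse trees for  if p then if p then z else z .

Parse trees for if p then if p then z else z:
  [E if p then [E if p then [E z] else [E z]]]
  [E if p then [E if p then [E z]] else [E z]]

2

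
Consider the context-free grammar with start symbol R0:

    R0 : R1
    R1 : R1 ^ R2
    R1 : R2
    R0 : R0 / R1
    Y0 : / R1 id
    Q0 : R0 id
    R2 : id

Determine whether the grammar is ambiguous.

Unambiguous

Only R0, R1, R2 are reachable from R0; ignoring the rest: This is a standard precedence ladder (R0 over R1 over R2), with each level left-recursive on its own operator ('/' at R0, '^' at R1). That structure is LR(1), hence unambiguous.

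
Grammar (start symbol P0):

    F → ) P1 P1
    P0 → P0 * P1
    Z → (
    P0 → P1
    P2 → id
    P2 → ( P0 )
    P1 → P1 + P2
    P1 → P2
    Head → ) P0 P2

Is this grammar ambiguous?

Unambiguous

(F, Head, Z are unreachable from P0, so their rules don't affect L(P0).) P0 → P0 * P1 | P1  ;  P1 → P1 + P2 | P2  — a left-associative chain with P2 at the bottom. Each string factors uniquely by precedence.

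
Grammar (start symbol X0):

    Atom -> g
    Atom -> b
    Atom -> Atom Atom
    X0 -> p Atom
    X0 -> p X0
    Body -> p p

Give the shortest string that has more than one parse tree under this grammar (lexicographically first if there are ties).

length 2: no string has ≥2 trees
length 3: no string has ≥2 trees
length 4: p b b b has 2 parse trees

Two derivations of p b b b:
  X0 ⇒ p Atom ⇒ p Atom Atom ⇒ p b Atom ⇒ p b Atom Atom ⇒ p b b Atom ⇒ p b b b
  X0 ⇒ p Atom ⇒ p Atom Atom ⇒ p Atom Atom Atom ⇒ p b Atom Atom ⇒ p b b Atom ⇒ p b b b

p b b b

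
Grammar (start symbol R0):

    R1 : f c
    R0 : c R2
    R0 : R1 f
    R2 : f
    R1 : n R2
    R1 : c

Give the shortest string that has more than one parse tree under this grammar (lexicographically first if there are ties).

c f

length 2: c f has 2 parse trees

Two derivations of c f:
  R0 ⇒ c R2 ⇒ c f
  R0 ⇒ R1 f ⇒ c f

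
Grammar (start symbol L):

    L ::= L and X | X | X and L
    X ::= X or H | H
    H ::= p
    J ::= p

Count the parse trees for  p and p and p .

4

Parse trees for p and p and p:
  [L [L [L [X [H p]]] and [X [H p]]] and [X [H p]]]
  [L [L [X [H p]] and [L [X [H p]]]] and [X [H p]]]
  [L [X [H p]] and [L [L [X [H p]]] and [X [H p]]]]
  [L [X [H p]] and [L [X [H p]] and [L [X [H p]]]]]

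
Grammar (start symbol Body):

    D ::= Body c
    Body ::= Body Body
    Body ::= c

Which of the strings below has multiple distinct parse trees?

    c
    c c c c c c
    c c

c c c c c c

c: 1 tree
c c c c c c: 42 trees
c c: 1 tree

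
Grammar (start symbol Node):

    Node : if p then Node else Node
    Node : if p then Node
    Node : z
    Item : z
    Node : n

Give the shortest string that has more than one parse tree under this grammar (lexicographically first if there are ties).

if p then if p then n else n

length 1: no string has ≥2 trees
length 4: no string has ≥2 trees
length 6: no string has ≥2 trees
length 7: no string has ≥2 trees
length 9: if p then if p then n else n has 2 parse trees

Two derivations of if p then if p then n else n:
  Node ⇒ if p then Node else Node ⇒ if p then if p then Node else Node ⇒ if p then if p then n else Node ⇒ if p then if p then n else n
  Node ⇒ if p then Node ⇒ if p then if p then Node else Node ⇒ if p then if p then n else Node ⇒ if p then if p then n else n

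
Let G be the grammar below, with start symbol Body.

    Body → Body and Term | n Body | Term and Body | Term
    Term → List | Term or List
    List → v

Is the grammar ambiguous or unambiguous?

Ambiguous

Witness: v and v

Derivation 1: Body ⇒ Body and Term ⇒ Term and Term ⇒ List and Term ⇒ v and Term ⇒ v and List ⇒ v and v
Derivation 2: Body ⇒ Term and Body ⇒ List and Body ⇒ v and Body ⇒ v and Term ⇒ v and List ⇒ v and v

Two distinct leftmost derivations for the same string.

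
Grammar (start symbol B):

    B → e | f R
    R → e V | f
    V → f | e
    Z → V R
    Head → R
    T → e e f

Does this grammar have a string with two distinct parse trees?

Unambiguous

(Z, Head, T are unreachable from B, so their rules don't affect L(B).) Each reachable nonterminal has at most one production per leading terminal, and all productions are right-linear; the derivation is determined token-by-token.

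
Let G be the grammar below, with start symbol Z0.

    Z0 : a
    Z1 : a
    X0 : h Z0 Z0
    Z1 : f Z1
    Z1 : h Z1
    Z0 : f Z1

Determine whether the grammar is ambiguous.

Unambiguous

(X0 is unreachable from Z0, so its rules don't affect L(Z0).) Each reachable nonterminal has at most one production per leading terminal, and all productions are right-linear; the derivation is determined token-by-token.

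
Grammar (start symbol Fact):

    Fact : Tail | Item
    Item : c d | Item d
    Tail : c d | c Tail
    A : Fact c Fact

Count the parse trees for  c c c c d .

1

Parse trees for c c c c d:
  [Fact [Tail c [Tail c [Tail c [Tail c d]]]]]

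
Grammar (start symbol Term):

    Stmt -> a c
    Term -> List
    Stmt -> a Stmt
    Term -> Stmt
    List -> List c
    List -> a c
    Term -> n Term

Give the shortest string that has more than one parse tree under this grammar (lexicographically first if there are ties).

length 2: a c has 2 parse trees

Two derivations of a c:
  Term ⇒ List ⇒ a c
  Term ⇒ Stmt ⇒ a c

a c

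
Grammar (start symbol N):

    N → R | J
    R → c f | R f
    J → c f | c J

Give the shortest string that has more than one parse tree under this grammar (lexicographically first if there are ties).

c f

length 2: c f has 2 parse trees

Two derivations of c f:
  N ⇒ R ⇒ c f
  N ⇒ J ⇒ c f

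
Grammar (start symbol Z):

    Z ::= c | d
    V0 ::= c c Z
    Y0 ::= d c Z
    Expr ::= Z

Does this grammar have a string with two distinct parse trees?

Unambiguous

(V0, Y0, Expr are unreachable from Z, so their rules don't affect L(Z).) Restricted to the reachable nonterminals, every rule has the form A → t or A → t B, and no two rules for the same A share a first terminal. The grammar encodes a DFA — one run per string.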